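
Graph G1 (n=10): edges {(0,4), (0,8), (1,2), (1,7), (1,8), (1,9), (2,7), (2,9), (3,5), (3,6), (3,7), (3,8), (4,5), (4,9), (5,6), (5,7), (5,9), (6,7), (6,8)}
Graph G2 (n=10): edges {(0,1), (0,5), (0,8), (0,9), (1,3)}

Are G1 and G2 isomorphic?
No, not isomorphic

The graphs are NOT isomorphic.

Connected components of G1: 1 component(s) with vertex sets [[0, 1, 2, 3, 4, 5, 6, 7, 8, 9]], sizes [10].
Connected components of G2: 5 component(s) with vertex sets [[2], [4], [6], [7], [0, 1, 3, 5, 8, 9]], sizes [1, 1, 1, 1, 6].
The number of connected components (and the multiset of component sizes) is an isomorphism invariant — an isomorphism maps each component of G1 bijectively onto a component of G2. Since G1 has 1 component(s) and G2 has 5, they cannot be isomorphic.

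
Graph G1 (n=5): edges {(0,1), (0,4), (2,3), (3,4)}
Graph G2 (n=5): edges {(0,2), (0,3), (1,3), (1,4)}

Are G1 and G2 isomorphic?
Yes, isomorphic

The graphs are isomorphic.
One valid mapping φ: V(G1) → V(G2): 0→1, 1→4, 2→2, 3→0, 4→3

Verify φ preserves adjacency — for each edge of G1, its image is an edge of G2:
  (0,1) → (φ(0),φ(1)) = (1,4) ∈ E(G2) ✓
  (0,4) → (φ(0),φ(4)) = (1,3) ∈ E(G2) ✓
  (2,3) → (φ(2),φ(3)) = (0,2) ∈ E(G2) ✓
  (3,4) → (φ(3),φ(4)) = (0,3) ∈ E(G2) ✓
All 4 edges of G1 map to edges of G2, and |E(G1)| = |E(G2)| = 4, so φ is a bijection on edges as well as vertices. Hence G1 ≅ G2.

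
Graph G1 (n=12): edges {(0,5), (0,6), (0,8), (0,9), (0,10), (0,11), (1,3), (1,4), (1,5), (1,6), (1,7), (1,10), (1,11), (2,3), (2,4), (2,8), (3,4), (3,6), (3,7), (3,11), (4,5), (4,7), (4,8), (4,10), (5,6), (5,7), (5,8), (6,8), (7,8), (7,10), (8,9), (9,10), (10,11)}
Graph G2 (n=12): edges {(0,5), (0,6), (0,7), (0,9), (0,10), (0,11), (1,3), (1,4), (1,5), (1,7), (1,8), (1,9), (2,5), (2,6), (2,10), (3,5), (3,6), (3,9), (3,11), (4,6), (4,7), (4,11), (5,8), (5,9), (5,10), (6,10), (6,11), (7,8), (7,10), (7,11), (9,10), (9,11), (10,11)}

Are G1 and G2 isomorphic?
Yes, isomorphic

The graphs are isomorphic.
One valid mapping φ: V(G1) → V(G2): 0→1, 1→11, 2→2, 3→6, 4→10, 5→9, 6→3, 7→0, 8→5, 9→8, 10→7, 11→4

Verify φ preserves adjacency — for each edge of G1, its image is an edge of G2:
  (0,5) → (φ(0),φ(5)) = (1,9) ∈ E(G2) ✓
  (0,6) → (φ(0),φ(6)) = (1,3) ∈ E(G2) ✓
  (0,8) → (φ(0),φ(8)) = (1,5) ∈ E(G2) ✓
  (0,9) → (φ(0),φ(9)) = (1,8) ∈ E(G2) ✓
  (0,10) → (φ(0),φ(10)) = (1,7) ∈ E(G2) ✓
  (0,11) → (φ(0),φ(11)) = (1,4) ∈ E(G2) ✓
  (1,3) → (φ(1),φ(3)) = (6,11) ∈ E(G2) ✓
  (1,4) → (φ(1),φ(4)) = (10,11) ∈ E(G2) ✓
  (1,5) → (φ(1),φ(5)) = (9,11) ∈ E(G2) ✓
  (1,6) → (φ(1),φ(6)) = (3,11) ∈ E(G2) ✓
  (1,7) → (φ(1),φ(7)) = (0,11) ∈ E(G2) ✓
  (1,10) → (φ(1),φ(10)) = (7,11) ∈ E(G2) ✓
  (1,11) → (φ(1),φ(11)) = (4,11) ∈ E(G2) ✓
  (2,3) → (φ(2),φ(3)) = (2,6) ∈ E(G2) ✓
  (2,4) → (φ(2),φ(4)) = (2,10) ∈ E(G2) ✓
  (2,8) → (φ(2),φ(8)) = (2,5) ∈ E(G2) ✓
  (3,4) → (φ(3),φ(4)) = (6,10) ∈ E(G2) ✓
  (3,6) → (φ(3),φ(6)) = (3,6) ∈ E(G2) ✓
  (3,7) → (φ(3),φ(7)) = (0,6) ∈ E(G2) ✓
  (3,11) → (φ(3),φ(11)) = (4,6) ∈ E(G2) ✓
  (4,5) → (φ(4),φ(5)) = (9,10) ∈ E(G2) ✓
  (4,7) → (φ(4),φ(7)) = (0,10) ∈ E(G2) ✓
  (4,8) → (φ(4),φ(8)) = (5,10) ∈ E(G2) ✓
  (4,10) → (φ(4),φ(10)) = (7,10) ∈ E(G2) ✓
  (5,6) → (φ(5),φ(6)) = (3,9) ∈ E(G2) ✓
  (5,7) → (φ(5),φ(7)) = (0,9) ∈ E(G2) ✓
  (5,8) → (φ(5),φ(8)) = (5,9) ∈ E(G2) ✓
  (6,8) → (φ(6),φ(8)) = (3,5) ∈ E(G2) ✓
  (7,8) → (φ(7),φ(8)) = (0,5) ∈ E(G2) ✓
  (7,10) → (φ(7),φ(10)) = (0,7) ∈ E(G2) ✓
  (8,9) → (φ(8),φ(9)) = (5,8) ∈ E(G2) ✓
  (9,10) → (φ(9),φ(10)) = (7,8) ∈ E(G2) ✓
  (10,11) → (φ(10),φ(11)) = (4,7) ∈ E(G2) ✓
All 33 edges of G1 map to edges of G2, and |E(G1)| = |E(G2)| = 33, so φ is a bijection on edges as well as vertices. Hence G1 ≅ G2.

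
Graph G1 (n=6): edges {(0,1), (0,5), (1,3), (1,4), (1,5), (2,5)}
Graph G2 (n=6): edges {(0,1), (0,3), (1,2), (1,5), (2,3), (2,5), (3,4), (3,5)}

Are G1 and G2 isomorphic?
No, not isomorphic

The graphs are NOT isomorphic.

Counting triangles (3-cliques): G1 has 1, G2 has 2.
Triangle count is an isomorphism invariant, so differing triangle counts rule out isomorphism.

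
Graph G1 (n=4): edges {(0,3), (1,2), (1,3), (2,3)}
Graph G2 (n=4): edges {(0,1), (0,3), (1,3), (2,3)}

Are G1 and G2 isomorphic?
Yes, isomorphic

The graphs are isomorphic.
One valid mapping φ: V(G1) → V(G2): 0→2, 1→0, 2→1, 3→3

Verify φ preserves adjacency — for each edge of G1, its image is an edge of G2:
  (0,3) → (φ(0),φ(3)) = (2,3) ∈ E(G2) ✓
  (1,2) → (φ(1),φ(2)) = (0,1) ∈ E(G2) ✓
  (1,3) → (φ(1),φ(3)) = (0,3) ∈ E(G2) ✓
  (2,3) → (φ(2),φ(3)) = (1,3) ∈ E(G2) ✓
All 4 edges of G1 map to edges of G2, and |E(G1)| = |E(G2)| = 4, so φ is a bijection on edges as well as vertices. Hence G1 ≅ G2.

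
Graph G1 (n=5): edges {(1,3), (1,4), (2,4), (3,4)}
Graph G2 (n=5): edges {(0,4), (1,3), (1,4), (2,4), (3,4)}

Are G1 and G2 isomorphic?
No, not isomorphic

The graphs are NOT isomorphic.

Counting edges: G1 has 4 edge(s); G2 has 5 edge(s).
Edge count is an isomorphism invariant (a bijection on vertices induces a bijection on edges), so differing edge counts rule out isomorphism.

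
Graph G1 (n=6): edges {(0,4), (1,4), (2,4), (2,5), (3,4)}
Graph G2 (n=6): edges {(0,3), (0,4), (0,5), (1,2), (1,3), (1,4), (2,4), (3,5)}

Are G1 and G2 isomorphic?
No, not isomorphic

The graphs are NOT isomorphic.

Degrees in G1: deg(0)=1, deg(1)=1, deg(2)=2, deg(3)=1, deg(4)=4, deg(5)=1.
Sorted degree sequence of G1: [4, 2, 1, 1, 1, 1].
Degrees in G2: deg(0)=3, deg(1)=3, deg(2)=2, deg(3)=3, deg(4)=3, deg(5)=2.
Sorted degree sequence of G2: [3, 3, 3, 3, 2, 2].
The (sorted) degree sequence is an isomorphism invariant, so since G1 and G2 have different degree sequences they cannot be isomorphic.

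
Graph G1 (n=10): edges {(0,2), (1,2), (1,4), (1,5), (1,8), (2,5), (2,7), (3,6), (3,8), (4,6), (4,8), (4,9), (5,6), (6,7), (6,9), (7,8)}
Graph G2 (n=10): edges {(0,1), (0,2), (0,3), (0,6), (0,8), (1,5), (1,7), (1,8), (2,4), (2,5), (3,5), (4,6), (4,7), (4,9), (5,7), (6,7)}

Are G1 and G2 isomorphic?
Yes, isomorphic

The graphs are isomorphic.
One valid mapping φ: V(G1) → V(G2): 0→9, 1→7, 2→4, 3→3, 4→1, 5→6, 6→0, 7→2, 8→5, 9→8

Verify φ preserves adjacency — for each edge of G1, its image is an edge of G2:
  (0,2) → (φ(0),φ(2)) = (4,9) ∈ E(G2) ✓
  (1,2) → (φ(1),φ(2)) = (4,7) ∈ E(G2) ✓
  (1,4) → (φ(1),φ(4)) = (1,7) ∈ E(G2) ✓
  (1,5) → (φ(1),φ(5)) = (6,7) ∈ E(G2) ✓
  (1,8) → (φ(1),φ(8)) = (5,7) ∈ E(G2) ✓
  (2,5) → (φ(2),φ(5)) = (4,6) ∈ E(G2) ✓
  (2,7) → (φ(2),φ(7)) = (2,4) ∈ E(G2) ✓
  (3,6) → (φ(3),φ(6)) = (0,3) ∈ E(G2) ✓
  (3,8) → (φ(3),φ(8)) = (3,5) ∈ E(G2) ✓
  (4,6) → (φ(4),φ(6)) = (0,1) ∈ E(G2) ✓
  (4,8) → (φ(4),φ(8)) = (1,5) ∈ E(G2) ✓
  (4,9) → (φ(4),φ(9)) = (1,8) ∈ E(G2) ✓
  (5,6) → (φ(5),φ(6)) = (0,6) ∈ E(G2) ✓
  (6,7) → (φ(6),φ(7)) = (0,2) ∈ E(G2) ✓
  (6,9) → (φ(6),φ(9)) = (0,8) ∈ E(G2) ✓
  (7,8) → (φ(7),φ(8)) = (2,5) ∈ E(G2) ✓
All 16 edges of G1 map to edges of G2, and |E(G1)| = |E(G2)| = 16, so φ is a bijection on edges as well as vertices. Hence G1 ≅ G2.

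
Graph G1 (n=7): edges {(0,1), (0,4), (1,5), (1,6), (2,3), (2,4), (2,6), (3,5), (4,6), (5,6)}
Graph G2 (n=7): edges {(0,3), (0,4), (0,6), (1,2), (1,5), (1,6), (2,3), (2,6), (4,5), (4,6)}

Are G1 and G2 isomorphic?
Yes, isomorphic

The graphs are isomorphic.
One valid mapping φ: V(G1) → V(G2): 0→3, 1→0, 2→1, 3→5, 4→2, 5→4, 6→6

Verify φ preserves adjacency — for each edge of G1, its image is an edge of G2:
  (0,1) → (φ(0),φ(1)) = (0,3) ∈ E(G2) ✓
  (0,4) → (φ(0),φ(4)) = (2,3) ∈ E(G2) ✓
  (1,5) → (φ(1),φ(5)) = (0,4) ∈ E(G2) ✓
  (1,6) → (φ(1),φ(6)) = (0,6) ∈ E(G2) ✓
  (2,3) → (φ(2),φ(3)) = (1,5) ∈ E(G2) ✓
  (2,4) → (φ(2),φ(4)) = (1,2) ∈ E(G2) ✓
  (2,6) → (φ(2),φ(6)) = (1,6) ∈ E(G2) ✓
  (3,5) → (φ(3),φ(5)) = (4,5) ∈ E(G2) ✓
  (4,6) → (φ(4),φ(6)) = (2,6) ∈ E(G2) ✓
  (5,6) → (φ(5),φ(6)) = (4,6) ∈ E(G2) ✓
All 10 edges of G1 map to edges of G2, and |E(G1)| = |E(G2)| = 10, so φ is a bijection on edges as well as vertices. Hence G1 ≅ G2.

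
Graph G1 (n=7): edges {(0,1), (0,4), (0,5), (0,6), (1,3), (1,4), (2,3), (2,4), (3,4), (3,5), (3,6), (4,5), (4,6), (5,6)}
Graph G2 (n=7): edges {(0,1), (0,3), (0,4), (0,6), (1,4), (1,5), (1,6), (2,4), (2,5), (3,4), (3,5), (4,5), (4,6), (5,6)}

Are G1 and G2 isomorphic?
Yes, isomorphic

The graphs are isomorphic.
One valid mapping φ: V(G1) → V(G2): 0→0, 1→3, 2→2, 3→5, 4→4, 5→1, 6→6

Verify φ preserves adjacency — for each edge of G1, its image is an edge of G2:
  (0,1) → (φ(0),φ(1)) = (0,3) ∈ E(G2) ✓
  (0,4) → (φ(0),φ(4)) = (0,4) ∈ E(G2) ✓
  (0,5) → (φ(0),φ(5)) = (0,1) ∈ E(G2) ✓
  (0,6) → (φ(0),φ(6)) = (0,6) ∈ E(G2) ✓
  (1,3) → (φ(1),φ(3)) = (3,5) ∈ E(G2) ✓
  (1,4) → (φ(1),φ(4)) = (3,4) ∈ E(G2) ✓
  (2,3) → (φ(2),φ(3)) = (2,5) ∈ E(G2) ✓
  (2,4) → (φ(2),φ(4)) = (2,4) ∈ E(G2) ✓
  (3,4) → (φ(3),φ(4)) = (4,5) ∈ E(G2) ✓
  (3,5) → (φ(3),φ(5)) = (1,5) ∈ E(G2) ✓
  (3,6) → (φ(3),φ(6)) = (5,6) ∈ E(G2) ✓
  (4,5) → (φ(4),φ(5)) = (1,4) ∈ E(G2) ✓
  (4,6) → (φ(4),φ(6)) = (4,6) ∈ E(G2) ✓
  (5,6) → (φ(5),φ(6)) = (1,6) ∈ E(G2) ✓
All 14 edges of G1 map to edges of G2, and |E(G1)| = |E(G2)| = 14, so φ is a bijection on edges as well as vertices. Hence G1 ≅ G2.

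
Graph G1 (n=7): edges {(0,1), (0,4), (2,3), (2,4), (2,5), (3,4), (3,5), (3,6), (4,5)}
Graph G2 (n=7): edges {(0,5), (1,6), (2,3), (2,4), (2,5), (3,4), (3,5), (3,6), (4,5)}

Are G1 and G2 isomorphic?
Yes, isomorphic

The graphs are isomorphic.
One valid mapping φ: V(G1) → V(G2): 0→6, 1→1, 2→2, 3→5, 4→3, 5→4, 6→0

Verify φ preserves adjacency — for each edge of G1, its image is an edge of G2:
  (0,1) → (φ(0),φ(1)) = (1,6) ∈ E(G2) ✓
  (0,4) → (φ(0),φ(4)) = (3,6) ∈ E(G2) ✓
  (2,3) → (φ(2),φ(3)) = (2,5) ∈ E(G2) ✓
  (2,4) → (φ(2),φ(4)) = (2,3) ∈ E(G2) ✓
  (2,5) → (φ(2),φ(5)) = (2,4) ∈ E(G2) ✓
  (3,4) → (φ(3),φ(4)) = (3,5) ∈ E(G2) ✓
  (3,5) → (φ(3),φ(5)) = (4,5) ∈ E(G2) ✓
  (3,6) → (φ(3),φ(6)) = (0,5) ∈ E(G2) ✓
  (4,5) → (φ(4),φ(5)) = (3,4) ∈ E(G2) ✓
All 9 edges of G1 map to edges of G2, and |E(G1)| = |E(G2)| = 9, so φ is a bijection on edges as well as vertices. Hence G1 ≅ G2.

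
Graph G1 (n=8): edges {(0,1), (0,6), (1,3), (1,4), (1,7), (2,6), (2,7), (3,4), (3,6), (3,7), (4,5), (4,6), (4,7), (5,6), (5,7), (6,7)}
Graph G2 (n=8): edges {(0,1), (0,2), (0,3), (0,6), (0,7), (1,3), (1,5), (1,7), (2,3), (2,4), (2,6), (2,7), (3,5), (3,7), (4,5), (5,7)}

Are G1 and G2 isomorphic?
No, not isomorphic

The graphs are NOT isomorphic.

Degrees in G1: deg(0)=2, deg(1)=4, deg(2)=2, deg(3)=4, deg(4)=5, deg(5)=3, deg(6)=6, deg(7)=6.
Sorted degree sequence of G1: [6, 6, 5, 4, 4, 3, 2, 2].
Degrees in G2: deg(0)=5, deg(1)=4, deg(2)=5, deg(3)=5, deg(4)=2, deg(5)=4, deg(6)=2, deg(7)=5.
Sorted degree sequence of G2: [5, 5, 5, 5, 4, 4, 2, 2].
The (sorted) degree sequence is an isomorphism invariant, so since G1 and G2 have different degree sequences they cannot be isomorphic.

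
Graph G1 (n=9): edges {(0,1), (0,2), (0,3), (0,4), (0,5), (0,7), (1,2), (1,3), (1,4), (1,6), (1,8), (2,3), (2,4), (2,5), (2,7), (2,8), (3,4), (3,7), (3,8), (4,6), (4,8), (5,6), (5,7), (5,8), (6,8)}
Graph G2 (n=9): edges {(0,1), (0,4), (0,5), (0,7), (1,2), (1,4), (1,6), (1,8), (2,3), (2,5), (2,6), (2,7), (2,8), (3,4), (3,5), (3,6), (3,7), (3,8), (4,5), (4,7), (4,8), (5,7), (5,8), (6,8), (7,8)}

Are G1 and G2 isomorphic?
Yes, isomorphic

The graphs are isomorphic.
One valid mapping φ: V(G1) → V(G2): 0→2, 1→5, 2→8, 3→3, 4→7, 5→1, 6→0, 7→6, 8→4

Verify φ preserves adjacency — for each edge of G1, its image is an edge of G2:
  (0,1) → (φ(0),φ(1)) = (2,5) ∈ E(G2) ✓
  (0,2) → (φ(0),φ(2)) = (2,8) ∈ E(G2) ✓
  (0,3) → (φ(0),φ(3)) = (2,3) ∈ E(G2) ✓
  (0,4) → (φ(0),φ(4)) = (2,7) ∈ E(G2) ✓
  (0,5) → (φ(0),φ(5)) = (1,2) ∈ E(G2) ✓
  (0,7) → (φ(0),φ(7)) = (2,6) ∈ E(G2) ✓
  (1,2) → (φ(1),φ(2)) = (5,8) ∈ E(G2) ✓
  (1,3) → (φ(1),φ(3)) = (3,5) ∈ E(G2) ✓
  (1,4) → (φ(1),φ(4)) = (5,7) ∈ E(G2) ✓
  (1,6) → (φ(1),φ(6)) = (0,5) ∈ E(G2) ✓
  (1,8) → (φ(1),φ(8)) = (4,5) ∈ E(G2) ✓
  (2,3) → (φ(2),φ(3)) = (3,8) ∈ E(G2) ✓
  (2,4) → (φ(2),φ(4)) = (7,8) ∈ E(G2) ✓
  (2,5) → (φ(2),φ(5)) = (1,8) ∈ E(G2) ✓
  (2,7) → (φ(2),φ(7)) = (6,8) ∈ E(G2) ✓
  (2,8) → (φ(2),φ(8)) = (4,8) ∈ E(G2) ✓
  (3,4) → (φ(3),φ(4)) = (3,7) ∈ E(G2) ✓
  (3,7) → (φ(3),φ(7)) = (3,6) ∈ E(G2) ✓
  (3,8) → (φ(3),φ(8)) = (3,4) ∈ E(G2) ✓
  (4,6) → (φ(4),φ(6)) = (0,7) ∈ E(G2) ✓
  (4,8) → (φ(4),φ(8)) = (4,7) ∈ E(G2) ✓
  (5,6) → (φ(5),φ(6)) = (0,1) ∈ E(G2) ✓
  (5,7) → (φ(5),φ(7)) = (1,6) ∈ E(G2) ✓
  (5,8) → (φ(5),φ(8)) = (1,4) ∈ E(G2) ✓
  (6,8) → (φ(6),φ(8)) = (0,4) ∈ E(G2) ✓
All 25 edges of G1 map to edges of G2, and |E(G1)| = |E(G2)| = 25, so φ is a bijection on edges as well as vertices. Hence G1 ≅ G2.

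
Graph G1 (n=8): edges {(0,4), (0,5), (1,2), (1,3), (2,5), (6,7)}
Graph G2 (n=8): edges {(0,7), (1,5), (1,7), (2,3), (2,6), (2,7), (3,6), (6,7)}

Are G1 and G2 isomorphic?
No, not isomorphic

The graphs are NOT isomorphic.

Degrees in G1: deg(0)=2, deg(1)=2, deg(2)=2, deg(3)=1, deg(4)=1, deg(5)=2, deg(6)=1, deg(7)=1.
Sorted degree sequence of G1: [2, 2, 2, 2, 1, 1, 1, 1].
Degrees in G2: deg(0)=1, deg(1)=2, deg(2)=3, deg(3)=2, deg(4)=0, deg(5)=1, deg(6)=3, deg(7)=4.
Sorted degree sequence of G2: [4, 3, 3, 2, 2, 1, 1, 0].
The (sorted) degree sequence is an isomorphism invariant, so since G1 and G2 have different degree sequences they cannot be isomorphic.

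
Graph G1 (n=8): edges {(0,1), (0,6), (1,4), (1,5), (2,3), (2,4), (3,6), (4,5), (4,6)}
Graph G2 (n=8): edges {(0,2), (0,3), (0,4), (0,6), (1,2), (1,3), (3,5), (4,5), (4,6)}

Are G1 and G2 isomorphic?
Yes, isomorphic

The graphs are isomorphic.
One valid mapping φ: V(G1) → V(G2): 0→5, 1→4, 2→2, 3→1, 4→0, 5→6, 6→3, 7→7

Verify φ preserves adjacency — for each edge of G1, its image is an edge of G2:
  (0,1) → (φ(0),φ(1)) = (4,5) ∈ E(G2) ✓
  (0,6) → (φ(0),φ(6)) = (3,5) ∈ E(G2) ✓
  (1,4) → (φ(1),φ(4)) = (0,4) ∈ E(G2) ✓
  (1,5) → (φ(1),φ(5)) = (4,6) ∈ E(G2) ✓
  (2,3) → (φ(2),φ(3)) = (1,2) ∈ E(G2) ✓
  (2,4) → (φ(2),φ(4)) = (0,2) ∈ E(G2) ✓
  (3,6) → (φ(3),φ(6)) = (1,3) ∈ E(G2) ✓
  (4,5) → (φ(4),φ(5)) = (0,6) ∈ E(G2) ✓
  (4,6) → (φ(4),φ(6)) = (0,3) ∈ E(G2) ✓
All 9 edges of G1 map to edges of G2, and |E(G1)| = |E(G2)| = 9, so φ is a bijection on edges as well as vertices. Hence G1 ≅ G2.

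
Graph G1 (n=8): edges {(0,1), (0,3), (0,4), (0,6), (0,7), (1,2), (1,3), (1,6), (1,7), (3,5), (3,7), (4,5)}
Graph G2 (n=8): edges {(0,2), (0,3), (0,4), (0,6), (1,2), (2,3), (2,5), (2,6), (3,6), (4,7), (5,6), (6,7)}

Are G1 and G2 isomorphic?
Yes, isomorphic

The graphs are isomorphic.
One valid mapping φ: V(G1) → V(G2): 0→6, 1→2, 2→1, 3→0, 4→7, 5→4, 6→5, 7→3

Verify φ preserves adjacency — for each edge of G1, its image is an edge of G2:
  (0,1) → (φ(0),φ(1)) = (2,6) ∈ E(G2) ✓
  (0,3) → (φ(0),φ(3)) = (0,6) ∈ E(G2) ✓
  (0,4) → (φ(0),φ(4)) = (6,7) ∈ E(G2) ✓
  (0,6) → (φ(0),φ(6)) = (5,6) ∈ E(G2) ✓
  (0,7) → (φ(0),φ(7)) = (3,6) ∈ E(G2) ✓
  (1,2) → (φ(1),φ(2)) = (1,2) ∈ E(G2) ✓
  (1,3) → (φ(1),φ(3)) = (0,2) ∈ E(G2) ✓
  (1,6) → (φ(1),φ(6)) = (2,5) ∈ E(G2) ✓
  (1,7) → (φ(1),φ(7)) = (2,3) ∈ E(G2) ✓
  (3,5) → (φ(3),φ(5)) = (0,4) ∈ E(G2) ✓
  (3,7) → (φ(3),φ(7)) = (0,3) ∈ E(G2) ✓
  (4,5) → (φ(4),φ(5)) = (4,7) ∈ E(G2) ✓
All 12 edges of G1 map to edges of G2, and |E(G1)| = |E(G2)| = 12, so φ is a bijection on edges as well as vertices. Hence G1 ≅ G2.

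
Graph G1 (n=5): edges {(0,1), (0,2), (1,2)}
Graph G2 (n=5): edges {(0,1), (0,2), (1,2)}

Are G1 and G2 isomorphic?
Yes, isomorphic

The graphs are isomorphic.
One valid mapping φ: V(G1) → V(G2): 0→0, 1→1, 2→2, 3→3, 4→4

Verify φ preserves adjacency — for each edge of G1, its image is an edge of G2:
  (0,1) → (φ(0),φ(1)) = (0,1) ∈ E(G2) ✓
  (0,2) → (φ(0),φ(2)) = (0,2) ∈ E(G2) ✓
  (1,2) → (φ(1),φ(2)) = (1,2) ∈ E(G2) ✓
All 3 edges of G1 map to edges of G2, and |E(G1)| = |E(G2)| = 3, so φ is a bijection on edges as well as vertices. Hence G1 ≅ G2.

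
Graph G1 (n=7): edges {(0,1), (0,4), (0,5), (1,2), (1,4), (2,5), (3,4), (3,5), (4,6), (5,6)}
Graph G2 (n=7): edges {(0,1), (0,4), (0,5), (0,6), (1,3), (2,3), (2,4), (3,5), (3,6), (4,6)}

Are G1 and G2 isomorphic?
Yes, isomorphic

The graphs are isomorphic.
One valid mapping φ: V(G1) → V(G2): 0→6, 1→4, 2→2, 3→1, 4→0, 5→3, 6→5

Verify φ preserves adjacency — for each edge of G1, its image is an edge of G2:
  (0,1) → (φ(0),φ(1)) = (4,6) ∈ E(G2) ✓
  (0,4) → (φ(0),φ(4)) = (0,6) ∈ E(G2) ✓
  (0,5) → (φ(0),φ(5)) = (3,6) ∈ E(G2) ✓
  (1,2) → (φ(1),φ(2)) = (2,4) ∈ E(G2) ✓
  (1,4) → (φ(1),φ(4)) = (0,4) ∈ E(G2) ✓
  (2,5) → (φ(2),φ(5)) = (2,3) ∈ E(G2) ✓
  (3,4) → (φ(3),φ(4)) = (0,1) ∈ E(G2) ✓
  (3,5) → (φ(3),φ(5)) = (1,3) ∈ E(G2) ✓
  (4,6) → (φ(4),φ(6)) = (0,5) ∈ E(G2) ✓
  (5,6) → (φ(5),φ(6)) = (3,5) ∈ E(G2) ✓
All 10 edges of G1 map to edges of G2, and |E(G1)| = |E(G2)| = 10, so φ is a bijection on edges as well as vertices. Hence G1 ≅ G2.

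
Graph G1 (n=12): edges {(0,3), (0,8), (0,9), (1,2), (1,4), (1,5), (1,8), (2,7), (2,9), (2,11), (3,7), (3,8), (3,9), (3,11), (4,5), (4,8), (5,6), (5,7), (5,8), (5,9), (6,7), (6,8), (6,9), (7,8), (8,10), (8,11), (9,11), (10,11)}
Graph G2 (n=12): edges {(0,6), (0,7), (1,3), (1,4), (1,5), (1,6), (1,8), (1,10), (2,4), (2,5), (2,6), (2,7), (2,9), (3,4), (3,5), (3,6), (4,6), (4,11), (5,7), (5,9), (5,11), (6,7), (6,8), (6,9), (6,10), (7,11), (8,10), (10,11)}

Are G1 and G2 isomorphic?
Yes, isomorphic

The graphs are isomorphic.
One valid mapping φ: V(G1) → V(G2): 0→9, 1→10, 2→11, 3→2, 4→8, 5→1, 6→3, 7→4, 8→6, 9→5, 10→0, 11→7

Verify φ preserves adjacency — for each edge of G1, its image is an edge of G2:
  (0,3) → (φ(0),φ(3)) = (2,9) ∈ E(G2) ✓
  (0,8) → (φ(0),φ(8)) = (6,9) ∈ E(G2) ✓
  (0,9) → (φ(0),φ(9)) = (5,9) ∈ E(G2) ✓
  (1,2) → (φ(1),φ(2)) = (10,11) ∈ E(G2) ✓
  (1,4) → (φ(1),φ(4)) = (8,10) ∈ E(G2) ✓
  (1,5) → (φ(1),φ(5)) = (1,10) ∈ E(G2) ✓
  (1,8) → (φ(1),φ(8)) = (6,10) ∈ E(G2) ✓
  (2,7) → (φ(2),φ(7)) = (4,11) ∈ E(G2) ✓
  (2,9) → (φ(2),φ(9)) = (5,11) ∈ E(G2) ✓
  (2,11) → (φ(2),φ(11)) = (7,11) ∈ E(G2) ✓
  (3,7) → (φ(3),φ(7)) = (2,4) ∈ E(G2) ✓
  (3,8) → (φ(3),φ(8)) = (2,6) ∈ E(G2) ✓
  (3,9) → (φ(3),φ(9)) = (2,5) ∈ E(G2) ✓
  (3,11) → (φ(3),φ(11)) = (2,7) ∈ E(G2) ✓
  (4,5) → (φ(4),φ(5)) = (1,8) ∈ E(G2) ✓
  (4,8) → (φ(4),φ(8)) = (6,8) ∈ E(G2) ✓
  (5,6) → (φ(5),φ(6)) = (1,3) ∈ E(G2) ✓
  (5,7) → (φ(5),φ(7)) = (1,4) ∈ E(G2) ✓
  (5,8) → (φ(5),φ(8)) = (1,6) ∈ E(G2) ✓
  (5,9) → (φ(5),φ(9)) = (1,5) ∈ E(G2) ✓
  (6,7) → (φ(6),φ(7)) = (3,4) ∈ E(G2) ✓
  (6,8) → (φ(6),φ(8)) = (3,6) ∈ E(G2) ✓
  (6,9) → (φ(6),φ(9)) = (3,5) ∈ E(G2) ✓
  (7,8) → (φ(7),φ(8)) = (4,6) ∈ E(G2) ✓
  (8,10) → (φ(8),φ(10)) = (0,6) ∈ E(G2) ✓
  (8,11) → (φ(8),φ(11)) = (6,7) ∈ E(G2) ✓
  (9,11) → (φ(9),φ(11)) = (5,7) ∈ E(G2) ✓
  (10,11) → (φ(10),φ(11)) = (0,7) ∈ E(G2) ✓
All 28 edges of G1 map to edges of G2, and |E(G1)| = |E(G2)| = 28, so φ is a bijection on edges as well as vertices. Hence G1 ≅ G2.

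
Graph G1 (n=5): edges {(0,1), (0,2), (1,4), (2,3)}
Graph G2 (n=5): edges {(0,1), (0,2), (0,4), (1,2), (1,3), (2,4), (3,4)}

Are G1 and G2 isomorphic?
No, not isomorphic

The graphs are NOT isomorphic.

Counting triangles (3-cliques): G1 has 0, G2 has 2.
Triangle count is an isomorphism invariant, so differing triangle counts rule out isomorphism.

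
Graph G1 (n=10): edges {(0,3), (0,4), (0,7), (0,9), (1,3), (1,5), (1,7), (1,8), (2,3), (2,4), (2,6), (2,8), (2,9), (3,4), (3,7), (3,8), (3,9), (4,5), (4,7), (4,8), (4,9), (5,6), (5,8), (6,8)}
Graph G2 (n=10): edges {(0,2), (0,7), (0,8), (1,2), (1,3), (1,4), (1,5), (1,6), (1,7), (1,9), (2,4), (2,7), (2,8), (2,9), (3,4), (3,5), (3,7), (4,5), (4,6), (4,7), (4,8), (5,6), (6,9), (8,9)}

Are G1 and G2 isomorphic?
Yes, isomorphic

The graphs are isomorphic.
One valid mapping φ: V(G1) → V(G2): 0→5, 1→9, 2→7, 3→1, 4→4, 5→8, 6→0, 7→6, 8→2, 9→3

Verify φ preserves adjacency — for each edge of G1, its image is an edge of G2:
  (0,3) → (φ(0),φ(3)) = (1,5) ∈ E(G2) ✓
  (0,4) → (φ(0),φ(4)) = (4,5) ∈ E(G2) ✓
  (0,7) → (φ(0),φ(7)) = (5,6) ∈ E(G2) ✓
  (0,9) → (φ(0),φ(9)) = (3,5) ∈ E(G2) ✓
  (1,3) → (φ(1),φ(3)) = (1,9) ∈ E(G2) ✓
  (1,5) → (φ(1),φ(5)) = (8,9) ∈ E(G2) ✓
  (1,7) → (φ(1),φ(7)) = (6,9) ∈ E(G2) ✓
  (1,8) → (φ(1),φ(8)) = (2,9) ∈ E(G2) ✓
  (2,3) → (φ(2),φ(3)) = (1,7) ∈ E(G2) ✓
  (2,4) → (φ(2),φ(4)) = (4,7) ∈ E(G2) ✓
  (2,6) → (φ(2),φ(6)) = (0,7) ∈ E(G2) ✓
  (2,8) → (φ(2),φ(8)) = (2,7) ∈ E(G2) ✓
  (2,9) → (φ(2),φ(9)) = (3,7) ∈ E(G2) ✓
  (3,4) → (φ(3),φ(4)) = (1,4) ∈ E(G2) ✓
  (3,7) → (φ(3),φ(7)) = (1,6) ∈ E(G2) ✓
  (3,8) → (φ(3),φ(8)) = (1,2) ∈ E(G2) ✓
  (3,9) → (φ(3),φ(9)) = (1,3) ∈ E(G2) ✓
  (4,5) → (φ(4),φ(5)) = (4,8) ∈ E(G2) ✓
  (4,7) → (φ(4),φ(7)) = (4,6) ∈ E(G2) ✓
  (4,8) → (φ(4),φ(8)) = (2,4) ∈ E(G2) ✓
  (4,9) → (φ(4),φ(9)) = (3,4) ∈ E(G2) ✓
  (5,6) → (φ(5),φ(6)) = (0,8) ∈ E(G2) ✓
  (5,8) → (φ(5),φ(8)) = (2,8) ∈ E(G2) ✓
  (6,8) → (φ(6),φ(8)) = (0,2) ∈ E(G2) ✓
All 24 edges of G1 map to edges of G2, and |E(G1)| = |E(G2)| = 24, so φ is a bijection on edges as well as vertices. Hence G1 ≅ G2.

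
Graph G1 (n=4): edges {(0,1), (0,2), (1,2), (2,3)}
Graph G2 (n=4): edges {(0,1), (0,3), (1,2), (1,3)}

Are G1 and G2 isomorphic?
Yes, isomorphic

The graphs are isomorphic.
One valid mapping φ: V(G1) → V(G2): 0→0, 1→3, 2→1, 3→2

Verify φ preserves adjacency — for each edge of G1, its image is an edge of G2:
  (0,1) → (φ(0),φ(1)) = (0,3) ∈ E(G2) ✓
  (0,2) → (φ(0),φ(2)) = (0,1) ∈ E(G2) ✓
  (1,2) → (φ(1),φ(2)) = (1,3) ∈ E(G2) ✓
  (2,3) → (φ(2),φ(3)) = (1,2) ∈ E(G2) ✓
All 4 edges of G1 map to edges of G2, and |E(G1)| = |E(G2)| = 4, so φ is a bijection on edges as well as vertices. Hence G1 ≅ G2.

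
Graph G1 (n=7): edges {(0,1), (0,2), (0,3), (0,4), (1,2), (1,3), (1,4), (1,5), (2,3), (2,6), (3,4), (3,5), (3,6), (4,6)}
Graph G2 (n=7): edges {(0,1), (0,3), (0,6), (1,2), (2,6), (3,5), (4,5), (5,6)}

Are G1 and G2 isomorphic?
No, not isomorphic

The graphs are NOT isomorphic.

Counting triangles (3-cliques): G1 has 10, G2 has 0.
Triangle count is an isomorphism invariant, so differing triangle counts rule out isomorphism.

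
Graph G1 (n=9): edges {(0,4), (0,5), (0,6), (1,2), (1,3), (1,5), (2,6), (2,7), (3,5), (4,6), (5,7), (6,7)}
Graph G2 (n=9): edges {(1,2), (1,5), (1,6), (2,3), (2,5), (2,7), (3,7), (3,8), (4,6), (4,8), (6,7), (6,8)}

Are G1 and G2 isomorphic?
Yes, isomorphic

The graphs are isomorphic.
One valid mapping φ: V(G1) → V(G2): 0→1, 1→8, 2→3, 3→4, 4→5, 5→6, 6→2, 7→7, 8→0

Verify φ preserves adjacency — for each edge of G1, its image is an edge of G2:
  (0,4) → (φ(0),φ(4)) = (1,5) ∈ E(G2) ✓
  (0,5) → (φ(0),φ(5)) = (1,6) ∈ E(G2) ✓
  (0,6) → (φ(0),φ(6)) = (1,2) ∈ E(G2) ✓
  (1,2) → (φ(1),φ(2)) = (3,8) ∈ E(G2) ✓
  (1,3) → (φ(1),φ(3)) = (4,8) ∈ E(G2) ✓
  (1,5) → (φ(1),φ(5)) = (6,8) ∈ E(G2) ✓
  (2,6) → (φ(2),φ(6)) = (2,3) ∈ E(G2) ✓
  (2,7) → (φ(2),φ(7)) = (3,7) ∈ E(G2) ✓
  (3,5) → (φ(3),φ(5)) = (4,6) ∈ E(G2) ✓
  (4,6) → (φ(4),φ(6)) = (2,5) ∈ E(G2) ✓
  (5,7) → (φ(5),φ(7)) = (6,7) ∈ E(G2) ✓
  (6,7) → (φ(6),φ(7)) = (2,7) ∈ E(G2) ✓
All 12 edges of G1 map to edges of G2, and |E(G1)| = |E(G2)| = 12, so φ is a bijection on edges as well as vertices. Hence G1 ≅ G2.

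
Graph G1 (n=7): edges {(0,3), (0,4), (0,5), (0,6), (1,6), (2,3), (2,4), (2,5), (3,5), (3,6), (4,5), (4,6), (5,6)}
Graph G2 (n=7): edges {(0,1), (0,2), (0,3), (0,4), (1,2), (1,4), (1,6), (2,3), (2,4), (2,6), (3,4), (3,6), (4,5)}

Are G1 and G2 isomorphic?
Yes, isomorphic

The graphs are isomorphic.
One valid mapping φ: V(G1) → V(G2): 0→0, 1→5, 2→6, 3→3, 4→1, 5→2, 6→4

Verify φ preserves adjacency — for each edge of G1, its image is an edge of G2:
  (0,3) → (φ(0),φ(3)) = (0,3) ∈ E(G2) ✓
  (0,4) → (φ(0),φ(4)) = (0,1) ∈ E(G2) ✓
  (0,5) → (φ(0),φ(5)) = (0,2) ∈ E(G2) ✓
  (0,6) → (φ(0),φ(6)) = (0,4) ∈ E(G2) ✓
  (1,6) → (φ(1),φ(6)) = (4,5) ∈ E(G2) ✓
  (2,3) → (φ(2),φ(3)) = (3,6) ∈ E(G2) ✓
  (2,4) → (φ(2),φ(4)) = (1,6) ∈ E(G2) ✓
  (2,5) → (φ(2),φ(5)) = (2,6) ∈ E(G2) ✓
  (3,5) → (φ(3),φ(5)) = (2,3) ∈ E(G2) ✓
  (3,6) → (φ(3),φ(6)) = (3,4) ∈ E(G2) ✓
  (4,5) → (φ(4),φ(5)) = (1,2) ∈ E(G2) ✓
  (4,6) → (φ(4),φ(6)) = (1,4) ∈ E(G2) ✓
  (5,6) → (φ(5),φ(6)) = (2,4) ∈ E(G2) ✓
All 13 edges of G1 map to edges of G2, and |E(G1)| = |E(G2)| = 13, so φ is a bijection on edges as well as vertices. Hence G1 ≅ G2.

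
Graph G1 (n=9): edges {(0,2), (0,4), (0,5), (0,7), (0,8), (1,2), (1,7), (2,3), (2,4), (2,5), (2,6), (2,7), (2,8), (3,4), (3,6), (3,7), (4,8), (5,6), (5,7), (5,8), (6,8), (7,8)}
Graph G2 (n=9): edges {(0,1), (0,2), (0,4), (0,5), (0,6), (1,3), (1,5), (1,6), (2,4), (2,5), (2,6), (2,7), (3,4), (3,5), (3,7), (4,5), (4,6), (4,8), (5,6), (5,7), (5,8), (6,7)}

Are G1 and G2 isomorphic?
Yes, isomorphic

The graphs are isomorphic.
One valid mapping φ: V(G1) → V(G2): 0→2, 1→8, 2→5, 3→3, 4→7, 5→0, 6→1, 7→4, 8→6

Verify φ preserves adjacency — for each edge of G1, its image is an edge of G2:
  (0,2) → (φ(0),φ(2)) = (2,5) ∈ E(G2) ✓
  (0,4) → (φ(0),φ(4)) = (2,7) ∈ E(G2) ✓
  (0,5) → (φ(0),φ(5)) = (0,2) ∈ E(G2) ✓
  (0,7) → (φ(0),φ(7)) = (2,4) ∈ E(G2) ✓
  (0,8) → (φ(0),φ(8)) = (2,6) ∈ E(G2) ✓
  (1,2) → (φ(1),φ(2)) = (5,8) ∈ E(G2) ✓
  (1,7) → (φ(1),φ(7)) = (4,8) ∈ E(G2) ✓
  (2,3) → (φ(2),φ(3)) = (3,5) ∈ E(G2) ✓
  (2,4) → (φ(2),φ(4)) = (5,7) ∈ E(G2) ✓
  (2,5) → (φ(2),φ(5)) = (0,5) ∈ E(G2) ✓
  (2,6) → (φ(2),φ(6)) = (1,5) ∈ E(G2) ✓
  (2,7) → (φ(2),φ(7)) = (4,5) ∈ E(G2) ✓
  (2,8) → (φ(2),φ(8)) = (5,6) ∈ E(G2) ✓
  (3,4) → (φ(3),φ(4)) = (3,7) ∈ E(G2) ✓
  (3,6) → (φ(3),φ(6)) = (1,3) ∈ E(G2) ✓
  (3,7) → (φ(3),φ(7)) = (3,4) ∈ E(G2) ✓
  (4,8) → (φ(4),φ(8)) = (6,7) ∈ E(G2) ✓
  (5,6) → (φ(5),φ(6)) = (0,1) ∈ E(G2) ✓
  (5,7) → (φ(5),φ(7)) = (0,4) ∈ E(G2) ✓
  (5,8) → (φ(5),φ(8)) = (0,6) ∈ E(G2) ✓
  (6,8) → (φ(6),φ(8)) = (1,6) ∈ E(G2) ✓
  (7,8) → (φ(7),φ(8)) = (4,6) ∈ E(G2) ✓
All 22 edges of G1 map to edges of G2, and |E(G1)| = |E(G2)| = 22, so φ is a bijection on edges as well as vertices. Hence G1 ≅ G2.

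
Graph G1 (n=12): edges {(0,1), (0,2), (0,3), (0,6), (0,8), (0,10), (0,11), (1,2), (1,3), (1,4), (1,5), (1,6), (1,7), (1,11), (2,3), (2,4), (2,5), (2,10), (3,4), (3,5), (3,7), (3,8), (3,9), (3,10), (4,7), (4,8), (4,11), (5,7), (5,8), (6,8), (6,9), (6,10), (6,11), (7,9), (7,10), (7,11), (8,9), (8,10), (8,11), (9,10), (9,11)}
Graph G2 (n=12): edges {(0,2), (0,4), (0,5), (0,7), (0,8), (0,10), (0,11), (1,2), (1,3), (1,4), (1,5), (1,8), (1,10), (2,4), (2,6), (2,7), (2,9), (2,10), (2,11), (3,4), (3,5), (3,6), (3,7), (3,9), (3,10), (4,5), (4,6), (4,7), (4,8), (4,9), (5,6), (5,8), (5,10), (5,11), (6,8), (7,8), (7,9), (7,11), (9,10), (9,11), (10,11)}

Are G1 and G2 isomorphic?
Yes, isomorphic

The graphs are isomorphic.
One valid mapping φ: V(G1) → V(G2): 0→0, 1→5, 2→8, 3→4, 4→1, 5→6, 6→11, 7→3, 8→2, 9→9, 10→7, 11→10

Verify φ preserves adjacency — for each edge of G1, its image is an edge of G2:
  (0,1) → (φ(0),φ(1)) = (0,5) ∈ E(G2) ✓
  (0,2) → (φ(0),φ(2)) = (0,8) ∈ E(G2) ✓
  (0,3) → (φ(0),φ(3)) = (0,4) ∈ E(G2) ✓
  (0,6) → (φ(0),φ(6)) = (0,11) ∈ E(G2) ✓
  (0,8) → (φ(0),φ(8)) = (0,2) ∈ E(G2) ✓
  (0,10) → (φ(0),φ(10)) = (0,7) ∈ E(G2) ✓
  (0,11) → (φ(0),φ(11)) = (0,10) ∈ E(G2) ✓
  (1,2) → (φ(1),φ(2)) = (5,8) ∈ E(G2) ✓
  (1,3) → (φ(1),φ(3)) = (4,5) ∈ E(G2) ✓
  (1,4) → (φ(1),φ(4)) = (1,5) ∈ E(G2) ✓
  (1,5) → (φ(1),φ(5)) = (5,6) ∈ E(G2) ✓
  (1,6) → (φ(1),φ(6)) = (5,11) ∈ E(G2) ✓
  (1,7) → (φ(1),φ(7)) = (3,5) ∈ E(G2) ✓
  (1,11) → (φ(1),φ(11)) = (5,10) ∈ E(G2) ✓
  (2,3) → (φ(2),φ(3)) = (4,8) ∈ E(G2) ✓
  (2,4) → (φ(2),φ(4)) = (1,8) ∈ E(G2) ✓
  (2,5) → (φ(2),φ(5)) = (6,8) ∈ E(G2) ✓
  (2,10) → (φ(2),φ(10)) = (7,8) ∈ E(G2) ✓
  (3,4) → (φ(3),φ(4)) = (1,4) ∈ E(G2) ✓
  (3,5) → (φ(3),φ(5)) = (4,6) ∈ E(G2) ✓
  (3,7) → (φ(3),φ(7)) = (3,4) ∈ E(G2) ✓
  (3,8) → (φ(3),φ(8)) = (2,4) ∈ E(G2) ✓
  (3,9) → (φ(3),φ(9)) = (4,9) ∈ E(G2) ✓
  (3,10) → (φ(3),φ(10)) = (4,7) ∈ E(G2) ✓
  (4,7) → (φ(4),φ(7)) = (1,3) ∈ E(G2) ✓
  (4,8) → (φ(4),φ(8)) = (1,2) ∈ E(G2) ✓
  (4,11) → (φ(4),φ(11)) = (1,10) ∈ E(G2) ✓
  (5,7) → (φ(5),φ(7)) = (3,6) ∈ E(G2) ✓
  (5,8) → (φ(5),φ(8)) = (2,6) ∈ E(G2) ✓
  (6,8) → (φ(6),φ(8)) = (2,11) ∈ E(G2) ✓
  (6,9) → (φ(6),φ(9)) = (9,11) ∈ E(G2) ✓
  (6,10) → (φ(6),φ(10)) = (7,11) ∈ E(G2) ✓
  (6,11) → (φ(6),φ(11)) = (10,11) ∈ E(G2) ✓
  (7,9) → (φ(7),φ(9)) = (3,9) ∈ E(G2) ✓
  (7,10) → (φ(7),φ(10)) = (3,7) ∈ E(G2) ✓
  (7,11) → (φ(7),φ(11)) = (3,10) ∈ E(G2) ✓
  (8,9) → (φ(8),φ(9)) = (2,9) ∈ E(G2) ✓
  (8,10) → (φ(8),φ(10)) = (2,7) ∈ E(G2) ✓
  (8,11) → (φ(8),φ(11)) = (2,10) ∈ E(G2) ✓
  (9,10) → (φ(9),φ(10)) = (7,9) ∈ E(G2) ✓
  (9,11) → (φ(9),φ(11)) = (9,10) ∈ E(G2) ✓
All 41 edges of G1 map to edges of G2, and |E(G1)| = |E(G2)| = 41, so φ is a bijection on edges as well as vertices. Hence G1 ≅ G2.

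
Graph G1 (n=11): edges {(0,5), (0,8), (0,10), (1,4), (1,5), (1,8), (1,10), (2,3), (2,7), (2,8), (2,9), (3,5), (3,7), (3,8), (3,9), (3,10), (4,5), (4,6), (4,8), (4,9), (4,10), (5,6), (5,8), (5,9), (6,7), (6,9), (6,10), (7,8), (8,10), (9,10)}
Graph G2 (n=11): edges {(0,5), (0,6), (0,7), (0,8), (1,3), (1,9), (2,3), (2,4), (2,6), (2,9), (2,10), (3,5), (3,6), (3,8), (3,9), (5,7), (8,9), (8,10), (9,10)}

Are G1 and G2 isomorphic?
No, not isomorphic

The graphs are NOT isomorphic.

Counting triangles (3-cliques): G1 has 25, G2 has 7.
Triangle count is an isomorphism invariant, so differing triangle counts rule out isomorphism.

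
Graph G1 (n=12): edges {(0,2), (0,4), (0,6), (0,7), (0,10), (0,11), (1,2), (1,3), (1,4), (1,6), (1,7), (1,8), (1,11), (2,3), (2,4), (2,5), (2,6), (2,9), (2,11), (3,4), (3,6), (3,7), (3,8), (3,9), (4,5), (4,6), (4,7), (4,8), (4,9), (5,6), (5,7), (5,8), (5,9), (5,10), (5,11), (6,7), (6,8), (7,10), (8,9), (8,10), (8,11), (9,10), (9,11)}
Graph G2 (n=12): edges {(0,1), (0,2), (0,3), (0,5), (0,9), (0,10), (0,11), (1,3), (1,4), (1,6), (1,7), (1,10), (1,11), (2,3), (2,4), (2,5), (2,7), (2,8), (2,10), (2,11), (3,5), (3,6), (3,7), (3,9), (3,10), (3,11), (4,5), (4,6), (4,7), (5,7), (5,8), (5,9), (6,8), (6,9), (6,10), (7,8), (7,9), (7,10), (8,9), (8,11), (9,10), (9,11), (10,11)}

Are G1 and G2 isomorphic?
Yes, isomorphic

The graphs are isomorphic.
One valid mapping φ: V(G1) → V(G2): 0→6, 1→11, 2→9, 3→0, 4→3, 5→7, 6→10, 7→1, 8→2, 9→5, 10→4, 11→8

Verify φ preserves adjacency — for each edge of G1, its image is an edge of G2:
  (0,2) → (φ(0),φ(2)) = (6,9) ∈ E(G2) ✓
  (0,4) → (φ(0),φ(4)) = (3,6) ∈ E(G2) ✓
  (0,6) → (φ(0),φ(6)) = (6,10) ∈ E(G2) ✓
  (0,7) → (φ(0),φ(7)) = (1,6) ∈ E(G2) ✓
  (0,10) → (φ(0),φ(10)) = (4,6) ∈ E(G2) ✓
  (0,11) → (φ(0),φ(11)) = (6,8) ∈ E(G2) ✓
  (1,2) → (φ(1),φ(2)) = (9,11) ∈ E(G2) ✓
  (1,3) → (φ(1),φ(3)) = (0,11) ∈ E(G2) ✓
  (1,4) → (φ(1),φ(4)) = (3,11) ∈ E(G2) ✓
  (1,6) → (φ(1),φ(6)) = (10,11) ∈ E(G2) ✓
  (1,7) → (φ(1),φ(7)) = (1,11) ∈ E(G2) ✓
  (1,8) → (φ(1),φ(8)) = (2,11) ∈ E(G2) ✓
  (1,11) → (φ(1),φ(11)) = (8,11) ∈ E(G2) ✓
  (2,3) → (φ(2),φ(3)) = (0,9) ∈ E(G2) ✓
  (2,4) → (φ(2),φ(4)) = (3,9) ∈ E(G2) ✓
  (2,5) → (φ(2),φ(5)) = (7,9) ∈ E(G2) ✓
  (2,6) → (φ(2),φ(6)) = (9,10) ∈ E(G2) ✓
  (2,9) → (φ(2),φ(9)) = (5,9) ∈ E(G2) ✓
  (2,11) → (φ(2),φ(11)) = (8,9) ∈ E(G2) ✓
  (3,4) → (φ(3),φ(4)) = (0,3) ∈ E(G2) ✓
  (3,6) → (φ(3),φ(6)) = (0,10) ∈ E(G2) ✓
  (3,7) → (φ(3),φ(7)) = (0,1) ∈ E(G2) ✓
  (3,8) → (φ(3),φ(8)) = (0,2) ∈ E(G2) ✓
  (3,9) → (φ(3),φ(9)) = (0,5) ∈ E(G2) ✓
  (4,5) → (φ(4),φ(5)) = (3,7) ∈ E(G2) ✓
  (4,6) → (φ(4),φ(6)) = (3,10) ∈ E(G2) ✓
  (4,7) → (φ(4),φ(7)) = (1,3) ∈ E(G2) ✓
  (4,8) → (φ(4),φ(8)) = (2,3) ∈ E(G2) ✓
  (4,9) → (φ(4),φ(9)) = (3,5) ∈ E(G2) ✓
  (5,6) → (φ(5),φ(6)) = (7,10) ∈ E(G2) ✓
  (5,7) → (φ(5),φ(7)) = (1,7) ∈ E(G2) ✓
  (5,8) → (φ(5),φ(8)) = (2,7) ∈ E(G2) ✓
  (5,9) → (φ(5),φ(9)) = (5,7) ∈ E(G2) ✓
  (5,10) → (φ(5),φ(10)) = (4,7) ∈ E(G2) ✓
  (5,11) → (φ(5),φ(11)) = (7,8) ∈ E(G2) ✓
  (6,7) → (φ(6),φ(7)) = (1,10) ∈ E(G2) ✓
  (6,8) → (φ(6),φ(8)) = (2,10) ∈ E(G2) ✓
  (7,10) → (φ(7),φ(10)) = (1,4) ∈ E(G2) ✓
  (8,9) → (φ(8),φ(9)) = (2,5) ∈ E(G2) ✓
  (8,10) → (φ(8),φ(10)) = (2,4) ∈ E(G2) ✓
  (8,11) → (φ(8),φ(11)) = (2,8) ∈ E(G2) ✓
  (9,10) → (φ(9),φ(10)) = (4,5) ∈ E(G2) ✓
  (9,11) → (φ(9),φ(11)) = (5,8) ∈ E(G2) ✓
All 43 edges of G1 map to edges of G2, and |E(G1)| = |E(G2)| = 43, so φ is a bijection on edges as well as vertices. Hence G1 ≅ G2.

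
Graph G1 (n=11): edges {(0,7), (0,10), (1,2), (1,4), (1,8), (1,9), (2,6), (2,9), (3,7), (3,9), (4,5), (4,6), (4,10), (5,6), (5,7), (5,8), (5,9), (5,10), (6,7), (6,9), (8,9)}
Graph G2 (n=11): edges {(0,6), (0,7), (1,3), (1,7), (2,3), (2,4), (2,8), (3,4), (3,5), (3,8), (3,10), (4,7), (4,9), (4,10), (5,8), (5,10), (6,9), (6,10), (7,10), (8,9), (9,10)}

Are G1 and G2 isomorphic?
Yes, isomorphic

The graphs are isomorphic.
One valid mapping φ: V(G1) → V(G2): 0→0, 1→8, 2→2, 3→1, 4→9, 5→10, 6→4, 7→7, 8→5, 9→3, 10→6

Verify φ preserves adjacency — for each edge of G1, its image is an edge of G2:
  (0,7) → (φ(0),φ(7)) = (0,7) ∈ E(G2) ✓
  (0,10) → (φ(0),φ(10)) = (0,6) ∈ E(G2) ✓
  (1,2) → (φ(1),φ(2)) = (2,8) ∈ E(G2) ✓
  (1,4) → (φ(1),φ(4)) = (8,9) ∈ E(G2) ✓
  (1,8) → (φ(1),φ(8)) = (5,8) ∈ E(G2) ✓
  (1,9) → (φ(1),φ(9)) = (3,8) ∈ E(G2) ✓
  (2,6) → (φ(2),φ(6)) = (2,4) ∈ E(G2) ✓
  (2,9) → (φ(2),φ(9)) = (2,3) ∈ E(G2) ✓
  (3,7) → (φ(3),φ(7)) = (1,7) ∈ E(G2) ✓
  (3,9) → (φ(3),φ(9)) = (1,3) ∈ E(G2) ✓
  (4,5) → (φ(4),φ(5)) = (9,10) ∈ E(G2) ✓
  (4,6) → (φ(4),φ(6)) = (4,9) ∈ E(G2) ✓
  (4,10) → (φ(4),φ(10)) = (6,9) ∈ E(G2) ✓
  (5,6) → (φ(5),φ(6)) = (4,10) ∈ E(G2) ✓
  (5,7) → (φ(5),φ(7)) = (7,10) ∈ E(G2) ✓
  (5,8) → (φ(5),φ(8)) = (5,10) ∈ E(G2) ✓
  (5,9) → (φ(5),φ(9)) = (3,10) ∈ E(G2) ✓
  (5,10) → (φ(5),φ(10)) = (6,10) ∈ E(G2) ✓
  (6,7) → (φ(6),φ(7)) = (4,7) ∈ E(G2) ✓
  (6,9) → (φ(6),φ(9)) = (3,4) ∈ E(G2) ✓
  (8,9) → (φ(8),φ(9)) = (3,5) ∈ E(G2) ✓
All 21 edges of G1 map to edges of G2, and |E(G1)| = |E(G2)| = 21, so φ is a bijection on edges as well as vertices. Hence G1 ≅ G2.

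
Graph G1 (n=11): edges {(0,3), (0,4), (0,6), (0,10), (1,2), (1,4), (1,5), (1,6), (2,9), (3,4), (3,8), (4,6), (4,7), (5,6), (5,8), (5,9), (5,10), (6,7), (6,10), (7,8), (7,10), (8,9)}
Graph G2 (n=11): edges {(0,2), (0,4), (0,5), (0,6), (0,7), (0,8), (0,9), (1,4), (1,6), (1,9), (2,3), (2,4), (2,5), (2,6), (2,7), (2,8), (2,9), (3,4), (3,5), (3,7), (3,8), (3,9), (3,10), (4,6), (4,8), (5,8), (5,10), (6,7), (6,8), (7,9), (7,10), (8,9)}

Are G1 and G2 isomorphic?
No, not isomorphic

The graphs are NOT isomorphic.

Degrees in G1: deg(0)=4, deg(1)=4, deg(2)=2, deg(3)=3, deg(4)=5, deg(5)=5, deg(6)=6, deg(7)=4, deg(8)=4, deg(9)=3, deg(10)=4.
Sorted degree sequence of G1: [6, 5, 5, 4, 4, 4, 4, 4, 3, 3, 2].
Degrees in G2: deg(0)=7, deg(1)=3, deg(2)=8, deg(3)=7, deg(4)=6, deg(5)=5, deg(6)=6, deg(7)=6, deg(8)=7, deg(9)=6, deg(10)=3.
Sorted degree sequence of G2: [8, 7, 7, 7, 6, 6, 6, 6, 5, 3, 3].
The (sorted) degree sequence is an isomorphism invariant, so since G1 and G2 have different degree sequences they cannot be isomorphic.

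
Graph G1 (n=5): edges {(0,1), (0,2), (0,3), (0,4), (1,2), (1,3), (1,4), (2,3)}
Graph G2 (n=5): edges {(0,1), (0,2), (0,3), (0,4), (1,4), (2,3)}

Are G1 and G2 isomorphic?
No, not isomorphic

The graphs are NOT isomorphic.

Counting edges: G1 has 8 edge(s); G2 has 6 edge(s).
Edge count is an isomorphism invariant (a bijection on vertices induces a bijection on edges), so differing edge counts rule out isomorphism.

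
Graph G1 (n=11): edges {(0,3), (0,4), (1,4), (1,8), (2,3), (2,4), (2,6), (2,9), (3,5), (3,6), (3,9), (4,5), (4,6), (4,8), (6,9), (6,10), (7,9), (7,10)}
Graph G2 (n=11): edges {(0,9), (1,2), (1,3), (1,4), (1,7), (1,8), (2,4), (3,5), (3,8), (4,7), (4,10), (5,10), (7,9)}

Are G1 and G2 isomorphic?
No, not isomorphic

The graphs are NOT isomorphic.

Degrees in G1: deg(0)=2, deg(1)=2, deg(2)=4, deg(3)=5, deg(4)=6, deg(5)=2, deg(6)=5, deg(7)=2, deg(8)=2, deg(9)=4, deg(10)=2.
Sorted degree sequence of G1: [6, 5, 5, 4, 4, 2, 2, 2, 2, 2, 2].
Degrees in G2: deg(0)=1, deg(1)=5, deg(2)=2, deg(3)=3, deg(4)=4, deg(5)=2, deg(6)=0, deg(7)=3, deg(8)=2, deg(9)=2, deg(10)=2.
Sorted degree sequence of G2: [5, 4, 3, 3, 2, 2, 2, 2, 2, 1, 0].
The (sorted) degree sequence is an isomorphism invariant, so since G1 and G2 have different degree sequences they cannot be isomorphic.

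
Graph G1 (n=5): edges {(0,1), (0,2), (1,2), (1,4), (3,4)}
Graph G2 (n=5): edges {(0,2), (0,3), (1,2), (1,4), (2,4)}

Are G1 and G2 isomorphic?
Yes, isomorphic

The graphs are isomorphic.
One valid mapping φ: V(G1) → V(G2): 0→4, 1→2, 2→1, 3→3, 4→0

Verify φ preserves adjacency — for each edge of G1, its image is an edge of G2:
  (0,1) → (φ(0),φ(1)) = (2,4) ∈ E(G2) ✓
  (0,2) → (φ(0),φ(2)) = (1,4) ∈ E(G2) ✓
  (1,2) → (φ(1),φ(2)) = (1,2) ∈ E(G2) ✓
  (1,4) → (φ(1),φ(4)) = (0,2) ∈ E(G2) ✓
  (3,4) → (φ(3),φ(4)) = (0,3) ∈ E(G2) ✓
All 5 edges of G1 map to edges of G2, and |E(G1)| = |E(G2)| = 5, so φ is a bijection on edges as well as vertices. Hence G1 ≅ G2.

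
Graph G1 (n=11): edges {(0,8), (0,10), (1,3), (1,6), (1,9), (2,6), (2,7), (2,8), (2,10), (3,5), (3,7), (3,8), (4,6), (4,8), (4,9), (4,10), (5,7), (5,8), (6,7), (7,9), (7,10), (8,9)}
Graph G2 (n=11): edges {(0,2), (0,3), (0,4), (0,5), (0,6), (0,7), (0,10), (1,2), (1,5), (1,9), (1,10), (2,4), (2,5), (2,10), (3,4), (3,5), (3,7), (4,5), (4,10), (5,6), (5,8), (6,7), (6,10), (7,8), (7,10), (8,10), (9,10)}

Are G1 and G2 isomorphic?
No, not isomorphic

The graphs are NOT isomorphic.

Degrees in G1: deg(0)=2, deg(1)=3, deg(2)=4, deg(3)=4, deg(4)=4, deg(5)=3, deg(6)=4, deg(7)=6, deg(8)=6, deg(9)=4, deg(10)=4.
Sorted degree sequence of G1: [6, 6, 4, 4, 4, 4, 4, 4, 3, 3, 2].
Degrees in G2: deg(0)=7, deg(1)=4, deg(2)=5, deg(3)=4, deg(4)=5, deg(5)=7, deg(6)=4, deg(7)=5, deg(8)=3, deg(9)=2, deg(10)=8.
Sorted degree sequence of G2: [8, 7, 7, 5, 5, 5, 4, 4, 4, 3, 2].
The (sorted) degree sequence is an isomorphism invariant, so since G1 and G2 have different degree sequences they cannot be isomorphic.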